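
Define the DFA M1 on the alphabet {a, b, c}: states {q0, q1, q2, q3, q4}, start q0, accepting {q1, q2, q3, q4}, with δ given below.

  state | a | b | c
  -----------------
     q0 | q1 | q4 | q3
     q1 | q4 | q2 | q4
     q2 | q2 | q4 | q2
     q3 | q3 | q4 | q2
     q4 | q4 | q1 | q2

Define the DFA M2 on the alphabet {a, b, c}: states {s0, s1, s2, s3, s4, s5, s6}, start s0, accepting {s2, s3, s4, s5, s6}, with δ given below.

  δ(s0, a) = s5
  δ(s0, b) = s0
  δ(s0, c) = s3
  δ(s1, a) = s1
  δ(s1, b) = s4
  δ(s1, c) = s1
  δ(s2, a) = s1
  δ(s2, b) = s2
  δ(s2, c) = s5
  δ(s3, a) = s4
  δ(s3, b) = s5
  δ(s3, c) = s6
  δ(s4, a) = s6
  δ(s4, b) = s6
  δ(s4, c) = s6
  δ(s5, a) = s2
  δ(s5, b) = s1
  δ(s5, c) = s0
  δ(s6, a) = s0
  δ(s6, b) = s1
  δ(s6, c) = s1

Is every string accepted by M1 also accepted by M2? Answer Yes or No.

No

The string b is in L(M1) but not in L(M2).
So L(M1) ⊄ L(M2).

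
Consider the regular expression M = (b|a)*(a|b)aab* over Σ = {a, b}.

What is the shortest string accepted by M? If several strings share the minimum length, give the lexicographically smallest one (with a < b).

aaa

By inspection of the expression, no string of length less than 3 matches, and aaa is the lexicographically first match of length 3.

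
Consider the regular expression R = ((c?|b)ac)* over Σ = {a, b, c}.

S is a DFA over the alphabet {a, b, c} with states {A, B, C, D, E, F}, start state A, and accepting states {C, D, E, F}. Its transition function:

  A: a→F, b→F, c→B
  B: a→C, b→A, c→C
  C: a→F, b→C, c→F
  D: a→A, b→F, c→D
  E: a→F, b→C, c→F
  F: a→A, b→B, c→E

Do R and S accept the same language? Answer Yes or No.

No

The empty string ε is accepted by R but rejected by S.
So L(R) ≠ L(S).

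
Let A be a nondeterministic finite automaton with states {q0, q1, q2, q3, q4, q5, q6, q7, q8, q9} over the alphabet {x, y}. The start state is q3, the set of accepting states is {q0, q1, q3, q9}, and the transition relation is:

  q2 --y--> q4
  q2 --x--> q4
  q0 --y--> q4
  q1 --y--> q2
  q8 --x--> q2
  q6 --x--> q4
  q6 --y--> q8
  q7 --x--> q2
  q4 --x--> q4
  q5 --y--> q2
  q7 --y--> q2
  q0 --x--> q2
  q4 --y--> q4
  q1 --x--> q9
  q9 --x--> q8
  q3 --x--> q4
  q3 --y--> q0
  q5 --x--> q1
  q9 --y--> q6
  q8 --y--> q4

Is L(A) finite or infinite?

finite

The useful states (reachable from q3 and able to reach an accepting state) are {q0, q3}.
Restricted to these states the transition graph has no cycle, so every accepting path has bounded length and L is finite.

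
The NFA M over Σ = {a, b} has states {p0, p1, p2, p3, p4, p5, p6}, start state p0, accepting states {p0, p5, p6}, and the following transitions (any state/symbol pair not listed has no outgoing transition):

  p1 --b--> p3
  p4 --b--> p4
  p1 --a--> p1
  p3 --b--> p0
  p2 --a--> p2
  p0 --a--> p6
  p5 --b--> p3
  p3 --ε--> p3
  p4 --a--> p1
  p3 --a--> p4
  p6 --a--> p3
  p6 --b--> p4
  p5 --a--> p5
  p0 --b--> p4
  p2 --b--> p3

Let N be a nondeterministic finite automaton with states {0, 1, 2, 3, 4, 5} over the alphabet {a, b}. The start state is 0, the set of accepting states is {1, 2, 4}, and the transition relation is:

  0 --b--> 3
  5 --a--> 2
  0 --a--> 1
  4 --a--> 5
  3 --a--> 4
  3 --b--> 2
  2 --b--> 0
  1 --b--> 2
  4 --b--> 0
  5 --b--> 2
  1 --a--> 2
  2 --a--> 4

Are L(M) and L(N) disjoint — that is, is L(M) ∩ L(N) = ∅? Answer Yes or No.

The string a is accepted by both M and N.
Hence L(M) ∩ L(N) ≠ ∅.

No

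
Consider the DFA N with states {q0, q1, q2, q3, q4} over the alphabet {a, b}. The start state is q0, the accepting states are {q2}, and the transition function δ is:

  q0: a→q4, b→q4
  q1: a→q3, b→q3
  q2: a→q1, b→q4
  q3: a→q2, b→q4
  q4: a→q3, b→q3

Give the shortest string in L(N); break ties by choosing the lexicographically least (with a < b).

aaa

A breadth-first search from q0 reaches an accepting state first via the path q0 → q4 → q3 → q2 on input aaa.
No string of length < 3 is accepted (BFS exhausts all shorter strings without reaching an accepting state), and aaa is the lexicographically least accepting string of length 3.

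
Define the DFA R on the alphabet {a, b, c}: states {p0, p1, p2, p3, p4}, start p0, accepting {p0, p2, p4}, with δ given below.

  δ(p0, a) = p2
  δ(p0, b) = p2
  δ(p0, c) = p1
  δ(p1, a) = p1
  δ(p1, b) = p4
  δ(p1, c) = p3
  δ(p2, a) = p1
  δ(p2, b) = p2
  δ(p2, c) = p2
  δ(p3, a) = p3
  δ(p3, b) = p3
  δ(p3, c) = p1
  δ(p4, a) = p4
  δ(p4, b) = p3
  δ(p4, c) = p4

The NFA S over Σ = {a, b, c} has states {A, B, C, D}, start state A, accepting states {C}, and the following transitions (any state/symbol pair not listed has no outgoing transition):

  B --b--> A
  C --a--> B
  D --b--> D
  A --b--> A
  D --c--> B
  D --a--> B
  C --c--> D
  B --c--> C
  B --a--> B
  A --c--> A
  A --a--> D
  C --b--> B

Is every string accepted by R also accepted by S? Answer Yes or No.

No

The empty string ε is in L(R) but not in L(S).
So L(R) ⊄ L(S).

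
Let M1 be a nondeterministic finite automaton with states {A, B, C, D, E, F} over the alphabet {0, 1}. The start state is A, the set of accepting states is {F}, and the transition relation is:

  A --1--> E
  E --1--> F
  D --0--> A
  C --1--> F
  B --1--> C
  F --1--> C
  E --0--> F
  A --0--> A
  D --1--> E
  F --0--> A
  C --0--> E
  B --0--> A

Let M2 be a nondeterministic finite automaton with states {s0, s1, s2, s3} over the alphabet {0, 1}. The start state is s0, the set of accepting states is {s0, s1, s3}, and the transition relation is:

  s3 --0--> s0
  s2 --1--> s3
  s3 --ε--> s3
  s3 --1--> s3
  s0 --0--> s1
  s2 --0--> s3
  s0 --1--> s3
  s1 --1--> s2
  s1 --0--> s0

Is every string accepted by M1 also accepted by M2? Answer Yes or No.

Yes

Exploring the product automaton M1 × M2 from the start pair (A, s0), following both machines on each input symbol, reaches 10 state pairs: (A, s0), (A, s1), (E, s3), (E, s2), (F, s0), (F, s3), (C, s3), (E, s0), (F, s1), (C, s2).
M1 accepts in {F} and M2 accepts in {s0, s1, s3}. The reachable pairs whose M1-component is accepting are (F, s0), (F, s3), (F, s1); in each of them the M2-component is accepting too, so the product for L(M1) \ L(M2) (M1-component accepting, M2-component rejecting) has no reachable accepting pair and the difference is empty.
Hence every string in L(M1) is also in L(M2).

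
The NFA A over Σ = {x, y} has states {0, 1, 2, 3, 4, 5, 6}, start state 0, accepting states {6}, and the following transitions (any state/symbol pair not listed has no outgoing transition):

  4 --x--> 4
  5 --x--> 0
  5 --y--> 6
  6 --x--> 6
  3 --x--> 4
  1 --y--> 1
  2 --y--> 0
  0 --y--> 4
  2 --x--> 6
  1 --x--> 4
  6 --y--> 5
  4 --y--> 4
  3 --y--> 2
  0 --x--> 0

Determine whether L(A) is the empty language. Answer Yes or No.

Yes

The states reachable from the start state are {0, 4}.
None of the accepting states {6} is reachable, so no string is accepted and L(A) = ∅.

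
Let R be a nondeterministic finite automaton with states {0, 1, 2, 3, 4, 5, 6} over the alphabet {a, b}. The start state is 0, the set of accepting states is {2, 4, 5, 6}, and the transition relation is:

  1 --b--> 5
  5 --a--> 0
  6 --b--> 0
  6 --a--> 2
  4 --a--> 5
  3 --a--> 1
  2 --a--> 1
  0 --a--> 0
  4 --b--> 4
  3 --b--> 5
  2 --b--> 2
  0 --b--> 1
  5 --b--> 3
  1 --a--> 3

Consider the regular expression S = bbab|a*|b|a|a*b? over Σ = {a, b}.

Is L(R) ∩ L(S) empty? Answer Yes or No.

Yes

Converting the expression S to a DFA (subset construction, then merging equivalent states) gives the minimal DFA with states {s0, s1, s2, s3, s4, s5, s6}, start state s0, accepting states {s0, s1, s2, s3} and transitions s0: a→s1, b→s2; s1: a→s1, b→s3; s2: a→s4, b→s5; s3: a→s4, b→s4; s4: a→s4, b→s4; s5: a→s6, b→s4; s6: a→s4, b→s3.
Exploring the product automaton R × S from the start pair (0, s0), following both machines on each input symbol, reaches 10 state pairs: (0, s0), (0, s1), (1, s2), (1, s3), (3, s4), (5, s5), (5, s4), (1, s4), (0, s6), (0, s4).
R accepts in {2, 4, 5, 6} and S accepts in {s0, s1, s2, s3}; no reachable pair has both components accepting, so no string drives both machines to acceptance simultaneously and L(R) ∩ L(S) = ∅.
So no string is accepted by both, and the intersection is empty.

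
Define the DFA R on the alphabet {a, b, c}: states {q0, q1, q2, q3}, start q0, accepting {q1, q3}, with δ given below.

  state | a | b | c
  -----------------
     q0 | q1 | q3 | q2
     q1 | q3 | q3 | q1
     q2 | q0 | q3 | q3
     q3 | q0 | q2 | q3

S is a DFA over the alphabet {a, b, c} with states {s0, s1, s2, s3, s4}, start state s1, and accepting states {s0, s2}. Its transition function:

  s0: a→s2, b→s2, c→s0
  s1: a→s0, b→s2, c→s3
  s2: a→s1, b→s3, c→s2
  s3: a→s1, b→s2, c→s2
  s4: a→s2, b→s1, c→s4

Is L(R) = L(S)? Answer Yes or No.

Exploring the product automaton R × S from the start pair (q0, s1), following both machines on each input symbol, reaches 4 state pairs: (q0, s1), (q1, s0), (q3, s2), (q2, s3).
R accepts in {q1, q3} and S accepts in {s0, s2}. In every reachable pair the two components are either both accepting — (q1, s0), (q3, s2) — or both non-accepting, so no string is accepted by exactly one of the machines: L(R) \ L(S) and L(S) \ L(R) are both empty.
Hence every string is accepted by R iff it is accepted by S, and the two languages coincide.

Yes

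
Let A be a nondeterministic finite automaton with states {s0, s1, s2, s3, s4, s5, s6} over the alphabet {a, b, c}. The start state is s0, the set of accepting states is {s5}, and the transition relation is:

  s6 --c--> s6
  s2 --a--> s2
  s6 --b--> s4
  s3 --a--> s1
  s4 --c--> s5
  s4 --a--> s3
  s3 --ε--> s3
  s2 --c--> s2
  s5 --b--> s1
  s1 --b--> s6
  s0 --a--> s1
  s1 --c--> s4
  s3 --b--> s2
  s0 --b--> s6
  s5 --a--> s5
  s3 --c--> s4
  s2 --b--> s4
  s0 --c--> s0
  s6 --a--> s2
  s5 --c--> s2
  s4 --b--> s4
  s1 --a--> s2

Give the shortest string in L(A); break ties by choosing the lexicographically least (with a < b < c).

acc

A breadth-first search from s0 reaches an accepting state first via the path s0 → s1 → s4 → s5 on input acc.
No string of length < 3 is accepted (BFS exhausts all shorter strings without reaching an accepting state), and acc is the lexicographically least accepting string of length 3.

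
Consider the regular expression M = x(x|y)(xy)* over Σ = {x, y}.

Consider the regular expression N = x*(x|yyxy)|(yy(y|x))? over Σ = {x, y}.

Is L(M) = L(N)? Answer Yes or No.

No

The string xy is accepted by M but rejected by N.
So L(M) ≠ L(N).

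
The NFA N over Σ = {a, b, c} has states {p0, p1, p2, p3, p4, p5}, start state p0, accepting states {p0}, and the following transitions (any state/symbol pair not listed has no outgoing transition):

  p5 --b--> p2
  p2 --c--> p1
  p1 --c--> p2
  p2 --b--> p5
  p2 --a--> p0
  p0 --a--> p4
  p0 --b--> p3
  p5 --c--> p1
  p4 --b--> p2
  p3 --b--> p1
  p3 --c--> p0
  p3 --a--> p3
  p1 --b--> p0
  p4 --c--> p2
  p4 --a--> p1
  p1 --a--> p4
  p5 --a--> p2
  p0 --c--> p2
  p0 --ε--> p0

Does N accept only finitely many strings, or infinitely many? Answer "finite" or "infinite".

State p0 is reachable from the start and can reach an accepting state, and it lies on the cycle p0 → p2 → p0.
Traversing that cycle any number of times yields accepted strings of unbounded length, so the language is infinite.

infinite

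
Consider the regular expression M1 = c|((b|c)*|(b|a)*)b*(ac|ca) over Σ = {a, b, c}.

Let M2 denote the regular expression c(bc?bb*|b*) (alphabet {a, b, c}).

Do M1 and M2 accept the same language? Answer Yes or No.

No

The string ac is accepted by M1 but rejected by M2.
So L(M1) ≠ L(M2).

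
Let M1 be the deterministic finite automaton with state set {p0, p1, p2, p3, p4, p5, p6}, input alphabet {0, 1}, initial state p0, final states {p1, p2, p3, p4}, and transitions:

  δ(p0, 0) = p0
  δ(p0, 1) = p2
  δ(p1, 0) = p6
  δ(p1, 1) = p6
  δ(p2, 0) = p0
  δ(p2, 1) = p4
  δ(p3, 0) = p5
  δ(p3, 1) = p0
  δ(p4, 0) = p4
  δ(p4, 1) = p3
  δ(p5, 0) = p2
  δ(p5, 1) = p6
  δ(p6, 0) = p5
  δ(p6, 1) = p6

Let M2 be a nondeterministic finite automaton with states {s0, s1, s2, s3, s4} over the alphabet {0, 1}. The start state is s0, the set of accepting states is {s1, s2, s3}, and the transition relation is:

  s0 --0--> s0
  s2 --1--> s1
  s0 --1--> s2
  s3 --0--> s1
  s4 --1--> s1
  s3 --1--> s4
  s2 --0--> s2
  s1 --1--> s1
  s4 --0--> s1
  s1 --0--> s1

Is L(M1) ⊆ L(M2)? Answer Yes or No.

Exploring the product automaton M1 × M2 from the start pair (p0, s0), following both machines on each input symbol, reaches 9 state pairs: (p0, s0), (p2, s2), (p0, s2), (p4, s1), (p2, s1), (p3, s1), (p0, s1), (p5, s1), (p6, s1).
M1 accepts in {p1, p2, p3, p4} and M2 accepts in {s1, s2, s3}. The reachable pairs whose M1-component is accepting are (p2, s2), (p4, s1), (p2, s1), (p3, s1); in each of them the M2-component is accepting too, so the product for L(M1) \ L(M2) (M1-component accepting, M2-component rejecting) has no reachable accepting pair and the difference is empty.
Hence every string in L(M1) is also in L(M2).

Yes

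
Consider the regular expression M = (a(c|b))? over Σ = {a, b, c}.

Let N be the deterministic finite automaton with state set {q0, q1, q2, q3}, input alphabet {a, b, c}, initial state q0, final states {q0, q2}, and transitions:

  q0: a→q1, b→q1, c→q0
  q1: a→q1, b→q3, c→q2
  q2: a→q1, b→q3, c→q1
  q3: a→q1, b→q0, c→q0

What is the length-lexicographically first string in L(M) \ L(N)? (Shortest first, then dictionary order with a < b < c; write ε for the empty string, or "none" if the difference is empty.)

The string ab is accepted by M but not by N.
No shorter string lies in the difference, and ab is the lexicographically first length-2 string in L(M) \ L(N).

ab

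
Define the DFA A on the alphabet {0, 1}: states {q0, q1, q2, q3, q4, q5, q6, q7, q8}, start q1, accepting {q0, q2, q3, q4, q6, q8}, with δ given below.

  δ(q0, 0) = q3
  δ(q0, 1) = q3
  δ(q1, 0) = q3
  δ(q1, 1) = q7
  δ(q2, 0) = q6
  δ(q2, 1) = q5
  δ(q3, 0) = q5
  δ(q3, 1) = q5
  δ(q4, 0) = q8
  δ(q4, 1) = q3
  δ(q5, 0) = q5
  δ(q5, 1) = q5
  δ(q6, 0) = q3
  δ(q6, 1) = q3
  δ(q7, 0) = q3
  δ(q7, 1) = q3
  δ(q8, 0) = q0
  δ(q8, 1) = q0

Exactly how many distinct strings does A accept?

The useful subgraph on states {q1, q3, q7} is acyclic, so L(A) is finite; the longest accepting path visits 3 useful states, giving maximum string length 2.
Counting accepting paths from q1 by length: 1 of length 1, 2 of length 2. Total 3.

3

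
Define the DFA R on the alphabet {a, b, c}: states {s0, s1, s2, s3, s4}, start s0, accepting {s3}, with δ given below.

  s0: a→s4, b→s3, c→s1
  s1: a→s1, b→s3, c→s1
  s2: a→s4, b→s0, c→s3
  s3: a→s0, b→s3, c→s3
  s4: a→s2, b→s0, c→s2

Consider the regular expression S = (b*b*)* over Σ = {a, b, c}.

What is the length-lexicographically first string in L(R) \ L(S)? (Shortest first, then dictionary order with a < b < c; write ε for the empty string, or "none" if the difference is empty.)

bc

The string bc is accepted by R but not by S.
No shorter string lies in the difference, and bc is the lexicographically first length-2 string in L(R) \ L(S).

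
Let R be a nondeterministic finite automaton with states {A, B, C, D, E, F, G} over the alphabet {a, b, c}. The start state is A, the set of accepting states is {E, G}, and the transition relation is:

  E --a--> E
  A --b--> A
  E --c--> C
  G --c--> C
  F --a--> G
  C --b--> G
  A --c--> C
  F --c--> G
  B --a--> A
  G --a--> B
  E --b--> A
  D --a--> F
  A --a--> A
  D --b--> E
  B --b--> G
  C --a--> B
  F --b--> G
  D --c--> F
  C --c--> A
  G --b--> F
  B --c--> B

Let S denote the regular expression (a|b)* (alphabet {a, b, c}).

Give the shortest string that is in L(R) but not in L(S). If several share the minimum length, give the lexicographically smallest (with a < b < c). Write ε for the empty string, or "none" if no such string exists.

The string cb is accepted by R but not by S.
No shorter string lies in the difference, and cb is the lexicographically first length-2 string in L(R) \ L(S).

cb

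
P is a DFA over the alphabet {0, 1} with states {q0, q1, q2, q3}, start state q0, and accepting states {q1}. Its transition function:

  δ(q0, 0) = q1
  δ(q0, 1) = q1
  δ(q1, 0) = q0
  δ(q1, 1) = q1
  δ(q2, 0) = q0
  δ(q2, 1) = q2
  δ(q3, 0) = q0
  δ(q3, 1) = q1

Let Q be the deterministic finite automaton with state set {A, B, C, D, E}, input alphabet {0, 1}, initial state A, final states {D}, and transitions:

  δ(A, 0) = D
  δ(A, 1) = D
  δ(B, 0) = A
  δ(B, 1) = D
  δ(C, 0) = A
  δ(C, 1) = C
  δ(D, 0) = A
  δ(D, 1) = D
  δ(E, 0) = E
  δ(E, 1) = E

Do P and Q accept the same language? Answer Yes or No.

Yes

Exploring the product automaton P × Q from the start pair (q0, A), following both machines on each input symbol, reaches 2 state pairs: (q0, A), (q1, D).
P accepts in {q1} and Q accepts in {D}. In every reachable pair the two components are either both accepting — (q1, D) — or both non-accepting, so no string is accepted by exactly one of the machines: L(P) \ L(Q) and L(Q) \ L(P) are both empty.
Hence every string is accepted by P iff it is accepted by Q, and the two languages coincide.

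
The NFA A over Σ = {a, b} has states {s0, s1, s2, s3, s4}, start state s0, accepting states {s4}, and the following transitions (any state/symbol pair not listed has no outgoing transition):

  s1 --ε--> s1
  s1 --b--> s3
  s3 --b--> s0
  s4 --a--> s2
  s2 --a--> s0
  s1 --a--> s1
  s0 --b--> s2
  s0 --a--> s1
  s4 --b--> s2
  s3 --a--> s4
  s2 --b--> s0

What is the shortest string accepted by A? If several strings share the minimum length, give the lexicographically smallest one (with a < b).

aba

A breadth-first search from s0 reaches an accepting state first via the path s0 → s1 → s3 → s4 on input aba.
No string of length < 3 is accepted (BFS exhausts all shorter strings without reaching an accepting state), and aba is the lexicographically least accepting string of length 3.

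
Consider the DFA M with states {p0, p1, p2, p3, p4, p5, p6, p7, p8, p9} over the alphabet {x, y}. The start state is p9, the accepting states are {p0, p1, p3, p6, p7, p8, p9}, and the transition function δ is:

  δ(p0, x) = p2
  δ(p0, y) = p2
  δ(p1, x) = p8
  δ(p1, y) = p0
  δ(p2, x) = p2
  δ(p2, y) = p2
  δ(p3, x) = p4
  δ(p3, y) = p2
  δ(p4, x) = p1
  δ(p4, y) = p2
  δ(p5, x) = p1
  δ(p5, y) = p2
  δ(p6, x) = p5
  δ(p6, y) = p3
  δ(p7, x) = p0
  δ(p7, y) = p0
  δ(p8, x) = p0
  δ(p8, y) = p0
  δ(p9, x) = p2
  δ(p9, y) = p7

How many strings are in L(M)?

The useful subgraph on states {p0, p7, p9} is acyclic, so L(M) is finite; the longest accepting path visits 3 useful states, giving maximum string length 2.
Counting accepting paths from p9 by length: 1 of length 0, 1 of length 1, 2 of length 2. Total 4.

4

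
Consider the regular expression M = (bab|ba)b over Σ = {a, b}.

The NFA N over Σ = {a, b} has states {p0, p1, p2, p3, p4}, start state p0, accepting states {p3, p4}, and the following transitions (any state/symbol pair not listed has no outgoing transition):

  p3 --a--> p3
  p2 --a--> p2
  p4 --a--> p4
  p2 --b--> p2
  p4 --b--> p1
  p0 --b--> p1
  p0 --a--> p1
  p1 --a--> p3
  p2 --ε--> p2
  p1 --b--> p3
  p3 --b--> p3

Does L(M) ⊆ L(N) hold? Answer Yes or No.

Yes

Converting the expression M to a DFA (subset construction, then merging equivalent states) gives the minimal DFA with states {m0, m1, m2, m3, m4, m5}, start state m0, accepting states {m4, m5} and transitions m0: a→m1, b→m2; m1: a→m1, b→m1; m2: a→m3, b→m1; m3: a→m1, b→m4; m4: a→m1, b→m5; m5: a→m1, b→m1.
Exploring the product automaton M × N from the start pair (m0, p0), following both machines on each input symbol, reaches 7 state pairs: (m0, p0), (m1, p1), (m2, p1), (m1, p3), (m3, p3), (m4, p3), (m5, p3).
M accepts in {m4, m5} and N accepts in {p3, p4}. The reachable pairs whose M-component is accepting are (m4, p3), (m5, p3); in each of them the N-component is accepting too, so the product for L(M) \ L(N) (M-component accepting, N-component rejecting) has no reachable accepting pair and the difference is empty.
Hence every string in L(M) is also in L(N).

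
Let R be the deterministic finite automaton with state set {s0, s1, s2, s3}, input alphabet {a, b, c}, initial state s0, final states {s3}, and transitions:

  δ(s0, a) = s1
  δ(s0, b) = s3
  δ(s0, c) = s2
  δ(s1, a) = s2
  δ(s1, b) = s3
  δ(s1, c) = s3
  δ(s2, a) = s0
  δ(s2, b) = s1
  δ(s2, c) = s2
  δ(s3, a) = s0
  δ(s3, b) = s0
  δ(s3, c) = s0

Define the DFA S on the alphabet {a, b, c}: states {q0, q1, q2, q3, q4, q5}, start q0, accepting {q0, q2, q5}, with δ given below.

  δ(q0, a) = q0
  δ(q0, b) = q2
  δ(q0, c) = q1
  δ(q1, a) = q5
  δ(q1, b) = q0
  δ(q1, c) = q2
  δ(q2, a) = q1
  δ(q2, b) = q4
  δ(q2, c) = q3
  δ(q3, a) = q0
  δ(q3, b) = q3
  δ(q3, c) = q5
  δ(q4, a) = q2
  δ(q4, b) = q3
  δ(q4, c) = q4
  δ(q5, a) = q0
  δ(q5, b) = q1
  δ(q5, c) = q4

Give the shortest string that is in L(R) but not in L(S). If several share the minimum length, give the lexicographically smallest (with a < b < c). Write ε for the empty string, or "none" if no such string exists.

ac

The string ac is accepted by R but not by S.
No shorter string lies in the difference, and ac is the lexicographically first length-2 string in L(R) \ L(S).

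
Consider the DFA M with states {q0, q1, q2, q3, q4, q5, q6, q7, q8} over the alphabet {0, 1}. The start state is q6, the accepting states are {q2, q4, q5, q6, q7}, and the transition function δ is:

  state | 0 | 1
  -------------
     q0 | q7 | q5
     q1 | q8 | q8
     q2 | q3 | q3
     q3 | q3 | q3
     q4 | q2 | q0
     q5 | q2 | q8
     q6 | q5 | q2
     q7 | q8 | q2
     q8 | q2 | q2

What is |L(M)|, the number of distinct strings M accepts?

The useful subgraph on states {q2, q5, q6, q8} is acyclic, so L(M) is finite; the longest accepting path visits 4 useful states, giving maximum string length 3.
Counting accepting paths from q6 by length: 1 of length 0, 2 of length 1, 1 of length 2, 2 of length 3. Total 6.

6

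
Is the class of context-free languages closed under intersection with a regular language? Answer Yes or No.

Run a PDA for the context-free language and a DFA for the regular one in parallel (product of finite controls, the PDA's stack unchanged, the DFA advancing only on input moves); the product PDA accepts exactly the intersection. (Intersection of two CFLs, by contrast, can fail to be context-free.)
So the context-free languages are closed under intersection with a regular language.

Yes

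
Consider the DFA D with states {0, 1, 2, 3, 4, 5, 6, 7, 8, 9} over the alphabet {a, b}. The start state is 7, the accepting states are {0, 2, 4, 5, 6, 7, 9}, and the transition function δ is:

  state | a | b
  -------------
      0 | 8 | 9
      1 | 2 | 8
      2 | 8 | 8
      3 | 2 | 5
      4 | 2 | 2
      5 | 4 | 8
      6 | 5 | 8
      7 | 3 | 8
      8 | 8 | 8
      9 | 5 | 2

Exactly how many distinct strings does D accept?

The useful subgraph on states {2, 3, 4, 5, 7} is acyclic, so L(D) is finite; the longest accepting path visits 5 useful states, giving maximum string length 4.
Counting accepting paths from 7 by length: 1 of length 0, 2 of length 2, 1 of length 3, 2 of length 4. Total 6.

6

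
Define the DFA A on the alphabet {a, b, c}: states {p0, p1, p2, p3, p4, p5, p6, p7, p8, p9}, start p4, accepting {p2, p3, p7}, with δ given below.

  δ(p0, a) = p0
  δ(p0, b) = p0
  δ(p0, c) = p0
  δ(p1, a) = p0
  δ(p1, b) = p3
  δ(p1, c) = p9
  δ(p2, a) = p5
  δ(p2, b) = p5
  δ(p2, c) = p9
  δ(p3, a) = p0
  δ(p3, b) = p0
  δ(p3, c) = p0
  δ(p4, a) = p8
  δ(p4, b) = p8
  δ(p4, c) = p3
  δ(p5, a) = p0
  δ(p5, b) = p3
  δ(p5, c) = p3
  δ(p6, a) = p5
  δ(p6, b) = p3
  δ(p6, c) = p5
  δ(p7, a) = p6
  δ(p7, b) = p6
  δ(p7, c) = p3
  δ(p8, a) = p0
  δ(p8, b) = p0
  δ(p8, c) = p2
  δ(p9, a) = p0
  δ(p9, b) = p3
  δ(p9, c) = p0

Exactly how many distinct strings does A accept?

The useful subgraph on states {p2, p3, p4, p5, p8, p9} is acyclic, so L(A) is finite; the longest accepting path visits 5 useful states, giving maximum string length 4.
Counting accepting paths from p4 by length: 1 of length 1, 2 of length 2, 10 of length 4. Total 13.

13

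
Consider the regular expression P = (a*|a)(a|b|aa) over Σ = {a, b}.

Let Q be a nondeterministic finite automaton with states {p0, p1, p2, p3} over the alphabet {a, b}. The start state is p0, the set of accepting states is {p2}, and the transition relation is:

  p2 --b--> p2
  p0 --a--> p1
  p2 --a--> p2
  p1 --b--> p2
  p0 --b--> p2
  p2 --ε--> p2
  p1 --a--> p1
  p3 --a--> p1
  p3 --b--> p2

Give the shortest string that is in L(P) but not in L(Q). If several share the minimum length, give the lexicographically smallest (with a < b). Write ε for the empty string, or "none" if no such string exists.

a

The string a is accepted by P but not by Q.
No shorter string lies in the difference, and a is the lexicographically first length-1 string in L(P) \ L(Q).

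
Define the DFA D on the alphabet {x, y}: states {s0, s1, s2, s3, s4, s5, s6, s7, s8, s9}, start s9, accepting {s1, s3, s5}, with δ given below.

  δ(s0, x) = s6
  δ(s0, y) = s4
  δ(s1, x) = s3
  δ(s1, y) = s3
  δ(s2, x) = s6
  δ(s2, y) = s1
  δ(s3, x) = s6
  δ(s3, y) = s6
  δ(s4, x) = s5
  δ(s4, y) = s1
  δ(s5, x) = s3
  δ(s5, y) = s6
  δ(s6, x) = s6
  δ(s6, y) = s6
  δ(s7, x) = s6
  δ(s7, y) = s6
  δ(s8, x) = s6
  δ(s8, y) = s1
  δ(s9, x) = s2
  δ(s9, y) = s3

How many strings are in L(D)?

The useful subgraph on states {s1, s2, s3, s9} is acyclic, so L(D) is finite; the longest accepting path visits 4 useful states, giving maximum string length 3.
Counting accepting paths from s9 by length: 1 of length 1, 1 of length 2, 2 of length 3. Total 4.

4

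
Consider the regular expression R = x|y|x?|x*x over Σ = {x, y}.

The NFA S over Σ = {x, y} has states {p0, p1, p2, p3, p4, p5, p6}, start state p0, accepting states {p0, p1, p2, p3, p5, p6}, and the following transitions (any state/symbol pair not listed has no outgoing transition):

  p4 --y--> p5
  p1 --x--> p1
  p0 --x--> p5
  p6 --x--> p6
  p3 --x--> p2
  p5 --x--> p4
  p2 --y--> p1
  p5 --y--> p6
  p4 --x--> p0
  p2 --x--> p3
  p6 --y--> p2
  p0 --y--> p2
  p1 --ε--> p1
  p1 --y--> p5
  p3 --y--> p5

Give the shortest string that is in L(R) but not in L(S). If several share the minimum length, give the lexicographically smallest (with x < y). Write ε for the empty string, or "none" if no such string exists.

xx

The string xx is accepted by R but not by S.
No shorter string lies in the difference, and xx is the lexicographically first length-2 string in L(R) \ L(S).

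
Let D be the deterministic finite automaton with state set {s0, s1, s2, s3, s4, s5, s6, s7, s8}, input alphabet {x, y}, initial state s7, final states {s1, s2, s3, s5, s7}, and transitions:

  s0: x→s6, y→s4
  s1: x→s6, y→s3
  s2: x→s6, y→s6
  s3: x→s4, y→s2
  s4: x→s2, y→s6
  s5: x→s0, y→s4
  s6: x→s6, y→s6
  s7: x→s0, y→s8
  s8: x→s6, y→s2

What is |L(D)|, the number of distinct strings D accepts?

The useful subgraph on states {s0, s2, s4, s7, s8} is acyclic, so L(D) is finite; the longest accepting path visits 4 useful states, giving maximum string length 3.
Counting accepting paths from s7 by length: 1 of length 0, 1 of length 2, 1 of length 3. Total 3.

3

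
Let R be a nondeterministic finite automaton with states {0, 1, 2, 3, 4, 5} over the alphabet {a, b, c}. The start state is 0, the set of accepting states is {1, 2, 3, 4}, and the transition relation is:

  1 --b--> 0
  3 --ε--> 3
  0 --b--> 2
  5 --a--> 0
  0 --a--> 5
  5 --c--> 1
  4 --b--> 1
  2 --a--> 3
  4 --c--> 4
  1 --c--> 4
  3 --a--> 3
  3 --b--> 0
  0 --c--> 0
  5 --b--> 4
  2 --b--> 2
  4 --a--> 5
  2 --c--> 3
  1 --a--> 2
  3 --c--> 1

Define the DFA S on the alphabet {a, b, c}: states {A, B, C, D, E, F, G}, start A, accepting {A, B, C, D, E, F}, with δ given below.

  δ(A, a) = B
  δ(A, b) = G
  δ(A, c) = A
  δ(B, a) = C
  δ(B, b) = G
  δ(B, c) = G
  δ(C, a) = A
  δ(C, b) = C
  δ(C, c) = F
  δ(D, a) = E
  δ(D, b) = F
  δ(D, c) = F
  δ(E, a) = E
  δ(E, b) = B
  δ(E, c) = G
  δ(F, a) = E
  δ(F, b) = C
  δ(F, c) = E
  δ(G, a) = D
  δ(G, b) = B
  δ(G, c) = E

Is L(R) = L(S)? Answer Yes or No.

No

The string b is accepted by R but rejected by S.
So L(R) ≠ L(S).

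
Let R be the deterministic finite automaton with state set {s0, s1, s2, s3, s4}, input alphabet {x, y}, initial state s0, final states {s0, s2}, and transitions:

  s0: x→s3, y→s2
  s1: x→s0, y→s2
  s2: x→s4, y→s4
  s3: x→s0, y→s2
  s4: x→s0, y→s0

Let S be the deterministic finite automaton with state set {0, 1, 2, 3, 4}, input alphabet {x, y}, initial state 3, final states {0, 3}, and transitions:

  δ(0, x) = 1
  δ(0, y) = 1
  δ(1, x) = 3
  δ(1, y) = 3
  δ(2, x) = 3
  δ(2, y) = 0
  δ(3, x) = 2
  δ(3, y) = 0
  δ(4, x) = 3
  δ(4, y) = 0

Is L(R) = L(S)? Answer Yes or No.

Exploring the product automaton R × S from the start pair (s0, 3), following both machines on each input symbol, reaches 4 state pairs: (s0, 3), (s3, 2), (s2, 0), (s4, 1).
R accepts in {s0, s2} and S accepts in {0, 3}. In every reachable pair the two components are either both accepting — (s0, 3), (s2, 0) — or both non-accepting, so no string is accepted by exactly one of the machines: L(R) \ L(S) and L(S) \ L(R) are both empty.
Hence every string is accepted by R iff it is accepted by S, and the two languages coincide.

Yes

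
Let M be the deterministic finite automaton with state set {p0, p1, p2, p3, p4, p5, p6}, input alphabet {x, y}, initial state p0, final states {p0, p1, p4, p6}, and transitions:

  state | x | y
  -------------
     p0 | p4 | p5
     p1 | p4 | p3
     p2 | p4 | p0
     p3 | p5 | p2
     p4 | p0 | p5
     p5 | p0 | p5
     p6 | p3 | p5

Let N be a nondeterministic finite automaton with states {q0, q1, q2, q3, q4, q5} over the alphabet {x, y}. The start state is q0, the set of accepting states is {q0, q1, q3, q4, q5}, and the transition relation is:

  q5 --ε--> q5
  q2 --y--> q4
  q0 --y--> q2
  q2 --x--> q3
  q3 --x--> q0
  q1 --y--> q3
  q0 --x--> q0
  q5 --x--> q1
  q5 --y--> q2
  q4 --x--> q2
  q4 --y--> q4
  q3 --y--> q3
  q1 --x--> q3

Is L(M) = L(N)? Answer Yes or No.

The string yyx is accepted by M but rejected by N.
So L(M) ≠ L(N).

No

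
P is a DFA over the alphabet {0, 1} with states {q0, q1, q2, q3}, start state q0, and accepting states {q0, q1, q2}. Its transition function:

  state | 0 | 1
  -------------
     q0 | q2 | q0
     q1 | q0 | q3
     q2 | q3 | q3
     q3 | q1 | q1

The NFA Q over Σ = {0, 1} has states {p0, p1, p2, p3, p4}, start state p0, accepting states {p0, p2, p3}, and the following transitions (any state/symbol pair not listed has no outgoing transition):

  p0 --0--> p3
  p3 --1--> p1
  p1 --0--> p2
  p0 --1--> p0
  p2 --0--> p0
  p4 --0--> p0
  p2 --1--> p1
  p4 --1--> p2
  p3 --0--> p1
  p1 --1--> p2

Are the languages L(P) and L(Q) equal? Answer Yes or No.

Exploring the product automaton P × Q from the start pair (q0, p0), following both machines on each input symbol, reaches 4 state pairs: (q0, p0), (q2, p3), (q3, p1), (q1, p2).
P accepts in {q0, q1, q2} and Q accepts in {p0, p2, p3}. In every reachable pair the two components are either both accepting — (q0, p0), (q2, p3), (q1, p2) — or both non-accepting, so no string is accepted by exactly one of the machines: L(P) \ L(Q) and L(Q) \ L(P) are both empty.
Hence every string is accepted by P iff it is accepted by Q, and the two languages coincide.

Yes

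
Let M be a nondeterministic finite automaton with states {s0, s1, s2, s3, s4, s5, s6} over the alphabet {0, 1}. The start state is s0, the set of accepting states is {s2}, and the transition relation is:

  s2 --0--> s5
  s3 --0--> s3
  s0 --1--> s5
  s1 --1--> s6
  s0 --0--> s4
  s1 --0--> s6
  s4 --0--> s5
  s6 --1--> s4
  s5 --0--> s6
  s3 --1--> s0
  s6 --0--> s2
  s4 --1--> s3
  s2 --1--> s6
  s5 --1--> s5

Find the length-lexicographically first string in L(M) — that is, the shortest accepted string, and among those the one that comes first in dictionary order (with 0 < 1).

100

A breadth-first search from s0 reaches an accepting state first via the path s0 → s5 → s6 → s2 on input 100.
No string of length < 3 is accepted (BFS exhausts all shorter strings without reaching an accepting state), and 100 is the lexicographically least accepting string of length 3.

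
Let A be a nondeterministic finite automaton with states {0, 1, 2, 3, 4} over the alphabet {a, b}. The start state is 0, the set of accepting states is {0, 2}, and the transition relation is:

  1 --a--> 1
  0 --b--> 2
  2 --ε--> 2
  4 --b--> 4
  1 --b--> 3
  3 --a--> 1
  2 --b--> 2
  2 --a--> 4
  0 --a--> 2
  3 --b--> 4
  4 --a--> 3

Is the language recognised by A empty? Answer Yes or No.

The empty string ε is accepted: the run 0 ends in the accepting state 0.
Since at least one string is accepted, L(A) is not empty.

No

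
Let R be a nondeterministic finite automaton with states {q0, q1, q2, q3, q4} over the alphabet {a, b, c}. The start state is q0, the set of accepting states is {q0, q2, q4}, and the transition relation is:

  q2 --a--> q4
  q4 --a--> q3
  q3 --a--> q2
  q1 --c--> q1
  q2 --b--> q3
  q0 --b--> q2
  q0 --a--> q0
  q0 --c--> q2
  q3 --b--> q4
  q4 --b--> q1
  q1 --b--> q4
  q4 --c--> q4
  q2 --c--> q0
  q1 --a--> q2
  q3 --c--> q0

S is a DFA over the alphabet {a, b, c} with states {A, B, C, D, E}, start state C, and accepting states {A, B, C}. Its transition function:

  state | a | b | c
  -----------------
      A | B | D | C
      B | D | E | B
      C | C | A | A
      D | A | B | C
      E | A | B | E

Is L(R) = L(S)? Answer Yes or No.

Yes

Exploring the product automaton R × S from the start pair (q0, C), following both machines on each input symbol, reaches 5 state pairs: (q0, C), (q2, A), (q4, B), (q3, D), (q1, E).
R accepts in {q0, q2, q4} and S accepts in {A, B, C}. In every reachable pair the two components are either both accepting — (q0, C), (q2, A), (q4, B) — or both non-accepting, so no string is accepted by exactly one of the machines: L(R) \ L(S) and L(S) \ L(R) are both empty.
Hence every string is accepted by R iff it is accepted by S, and the two languages coincide.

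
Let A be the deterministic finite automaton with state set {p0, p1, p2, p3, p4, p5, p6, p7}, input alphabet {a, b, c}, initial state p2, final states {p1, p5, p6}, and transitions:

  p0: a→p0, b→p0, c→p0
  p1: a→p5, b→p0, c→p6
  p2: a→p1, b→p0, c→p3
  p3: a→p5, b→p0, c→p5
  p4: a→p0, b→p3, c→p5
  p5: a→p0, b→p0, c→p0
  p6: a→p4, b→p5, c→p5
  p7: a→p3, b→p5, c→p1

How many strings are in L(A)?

10

The useful subgraph on states {p1, p2, p3, p4, p5, p6} is acyclic, so L(A) is finite; the longest accepting path visits 6 useful states, giving maximum string length 5.
Counting accepting paths from p2 by length: 1 of length 1, 4 of length 2, 2 of length 3, 1 of length 4, 2 of length 5. Total 10.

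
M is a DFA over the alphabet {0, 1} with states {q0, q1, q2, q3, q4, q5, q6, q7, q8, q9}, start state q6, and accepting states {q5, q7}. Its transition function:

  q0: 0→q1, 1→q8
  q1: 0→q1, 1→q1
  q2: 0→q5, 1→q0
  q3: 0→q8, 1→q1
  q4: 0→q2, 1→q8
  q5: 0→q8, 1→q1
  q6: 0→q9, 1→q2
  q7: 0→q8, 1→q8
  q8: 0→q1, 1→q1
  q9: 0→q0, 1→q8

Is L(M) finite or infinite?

finite

The useful states (reachable from q6 and able to reach an accepting state) are {q2, q5, q6}.
Restricted to these states the transition graph has no cycle, so every accepting path has bounded length and L is finite.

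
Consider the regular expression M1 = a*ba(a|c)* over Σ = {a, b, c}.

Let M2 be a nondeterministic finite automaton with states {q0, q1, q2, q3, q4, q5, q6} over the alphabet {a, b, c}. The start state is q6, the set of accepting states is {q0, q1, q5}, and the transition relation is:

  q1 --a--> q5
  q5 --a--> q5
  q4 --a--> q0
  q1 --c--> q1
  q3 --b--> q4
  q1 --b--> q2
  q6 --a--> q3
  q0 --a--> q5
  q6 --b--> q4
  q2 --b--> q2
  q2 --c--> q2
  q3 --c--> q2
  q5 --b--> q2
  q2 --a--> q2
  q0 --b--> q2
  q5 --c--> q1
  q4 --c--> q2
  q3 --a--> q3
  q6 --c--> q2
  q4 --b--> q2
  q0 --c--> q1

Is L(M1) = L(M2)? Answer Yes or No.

Converting the expression M1 to a DFA (subset construction, then merging equivalent states) gives the minimal DFA with states {r0, r1, r2, r3}, start state r0, accepting states {r3} and transitions r0: a→r0, b→r1, c→r2; r1: a→r3, b→r2, c→r2; r2: a→r2, b→r2, c→r2; r3: a→r3, b→r2, c→r3.
Exploring the product automaton M1 × M2 from the start pair (r0, q6), following both machines on each input symbol, reaches 7 state pairs: (r0, q6), (r0, q3), (r1, q4), (r2, q2), (r3, q0), (r3, q5), (r3, q1).
M1 accepts in {r3} and M2 accepts in {q0, q1, q5}. In every reachable pair the two components are either both accepting — (r3, q0), (r3, q5), (r3, q1) — or both non-accepting, so no string is accepted by exactly one of the machines: L(M1) \ L(M2) and L(M2) \ L(M1) are both empty.
Hence every string is accepted by M1 iff it is accepted by M2, and the two languages coincide.

Yes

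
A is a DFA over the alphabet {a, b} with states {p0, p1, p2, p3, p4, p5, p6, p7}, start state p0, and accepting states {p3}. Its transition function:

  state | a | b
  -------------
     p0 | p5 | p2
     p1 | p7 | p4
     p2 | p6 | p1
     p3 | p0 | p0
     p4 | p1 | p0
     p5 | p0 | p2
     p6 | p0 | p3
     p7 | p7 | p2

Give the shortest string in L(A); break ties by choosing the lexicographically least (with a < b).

A breadth-first search from p0 reaches an accepting state first via the path p0 → p2 → p6 → p3 on input bab.
No string of length < 3 is accepted (BFS exhausts all shorter strings without reaching an accepting state), and bab is the lexicographically least accepting string of length 3.

bab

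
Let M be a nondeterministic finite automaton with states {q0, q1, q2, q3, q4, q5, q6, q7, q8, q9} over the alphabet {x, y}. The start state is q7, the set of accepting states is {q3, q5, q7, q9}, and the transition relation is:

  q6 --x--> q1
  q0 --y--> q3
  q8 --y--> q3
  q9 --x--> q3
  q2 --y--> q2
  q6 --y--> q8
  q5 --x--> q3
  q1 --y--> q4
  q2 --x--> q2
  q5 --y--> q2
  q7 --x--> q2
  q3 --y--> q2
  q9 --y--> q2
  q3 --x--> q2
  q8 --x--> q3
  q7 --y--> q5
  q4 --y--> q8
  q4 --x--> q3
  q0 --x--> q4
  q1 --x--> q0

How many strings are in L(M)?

The useful subgraph on states {q3, q5, q7} is acyclic, so L(M) is finite; the longest accepting path visits 3 useful states, giving maximum string length 2.
Counting accepting paths from q7 by length: 1 of length 0, 1 of length 1, 1 of length 2. Total 3.

3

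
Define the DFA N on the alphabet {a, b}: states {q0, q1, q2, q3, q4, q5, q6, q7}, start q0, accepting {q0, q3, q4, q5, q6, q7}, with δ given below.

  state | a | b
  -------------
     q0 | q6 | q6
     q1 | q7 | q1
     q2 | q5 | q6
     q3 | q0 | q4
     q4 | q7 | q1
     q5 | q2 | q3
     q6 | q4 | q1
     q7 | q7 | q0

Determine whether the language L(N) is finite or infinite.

State q1 is reachable from the start and can reach an accepting state, and it lies on the cycle q1 → q1.
Traversing that cycle any number of times yields accepted strings of unbounded length, so the language is infinite.

infinite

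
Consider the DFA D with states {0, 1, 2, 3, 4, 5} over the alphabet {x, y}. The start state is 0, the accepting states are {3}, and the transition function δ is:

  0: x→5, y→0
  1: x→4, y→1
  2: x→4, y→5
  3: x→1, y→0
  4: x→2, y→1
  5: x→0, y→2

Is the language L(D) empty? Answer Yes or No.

The states reachable from the start state are {0, 1, 2, 4, 5}.
None of the accepting states {3} is reachable, so no string is accepted and L(D) = ∅.

Yes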